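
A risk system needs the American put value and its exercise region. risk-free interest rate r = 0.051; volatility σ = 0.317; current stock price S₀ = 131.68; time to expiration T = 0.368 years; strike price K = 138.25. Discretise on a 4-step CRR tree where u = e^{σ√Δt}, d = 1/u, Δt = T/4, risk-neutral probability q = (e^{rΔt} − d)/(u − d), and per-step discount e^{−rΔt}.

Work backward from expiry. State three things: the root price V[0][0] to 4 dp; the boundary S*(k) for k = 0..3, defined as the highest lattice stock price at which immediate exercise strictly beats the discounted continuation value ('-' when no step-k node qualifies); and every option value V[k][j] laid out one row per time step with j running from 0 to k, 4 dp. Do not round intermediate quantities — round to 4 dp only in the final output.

Δt=0.09200, u=1.10093, d=0.90833, q=0.50040, disc=e^(-rΔt)=0.99532
k=4 terminal: V=max(K-S,0) → 48.6127 29.6064 6.5700 0.0000 0.0000
k=3: j=0 S=98.6839 intr=39.5661 cont=38.9189 V=39.5661[EX]; j=1 S=119.6085 intr=18.6415 cont=17.9944 V=18.6415[EX]; j=2 S=144.9698 intr=0.0000 cont=3.2670 V=3.2670[hold]; j=3 S=175.7087 intr=0.0000 cont=0.0000 V=0.0000[hold]  S*(3)=119.6085
k=2: j=0 S=108.6436 intr=29.6064 cont=28.9592 V=29.6064[EX]; j=1 S=131.6800 intr=6.5700 cont=10.8969 V=10.8969[hold]; j=2 S=159.6009 intr=0.0000 cont=1.6246 V=1.6246[hold]  S*(2)=108.6436
k=1: j=0 S=119.6085 intr=18.6415 cont=20.1494 V=20.1494[hold]; j=1 S=144.9698 intr=0.0000 cont=6.2277 V=6.2277[hold]  S*(1)=-
k=0: j=0 S=131.6800 intr=6.5700 cont=13.1213 V=13.1213[hold]  S*(0)=-

price = 13.1213
boundary = - - 108.6436 119.6085
tree:
13.1213
20.1494 6.2277
29.6064 10.8969 1.6246
39.5661 18.6415 3.2670 0.0000
48.6127 29.6064 6.5700 0.0000 0.0000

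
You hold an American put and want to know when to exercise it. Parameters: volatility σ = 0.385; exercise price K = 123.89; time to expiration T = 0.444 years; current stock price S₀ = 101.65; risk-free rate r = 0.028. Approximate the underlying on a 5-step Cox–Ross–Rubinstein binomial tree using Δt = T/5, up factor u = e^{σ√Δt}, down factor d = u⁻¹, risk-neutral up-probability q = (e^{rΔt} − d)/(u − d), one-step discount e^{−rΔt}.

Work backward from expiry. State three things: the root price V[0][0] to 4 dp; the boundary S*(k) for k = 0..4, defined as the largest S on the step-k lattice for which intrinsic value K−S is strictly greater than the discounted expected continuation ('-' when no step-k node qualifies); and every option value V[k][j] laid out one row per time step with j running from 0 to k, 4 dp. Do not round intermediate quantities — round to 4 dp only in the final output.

Δt=0.08880, u=1.12157, d=0.89161, q=0.48218, disc=e^(-rΔt)=0.99752
k=5 terminal: V=max(K-S,0) → 66.6130 51.8405 33.2579 9.8826 0.0000 0.0000
k=4: j=0 S=64.2400 intr=59.6500 cont=59.3424 V=59.6500[EX]; j=1 S=80.8084 intr=43.0816 cont=42.7740 V=43.0816[EX]; j=2 S=101.6500 intr=22.2400 cont=21.9323 V=22.2400[EX]; j=3 S=127.8670 intr=0.0000 cont=5.1048 V=5.1048[hold]; j=4 S=160.8456 intr=0.0000 cont=0.0000 V=0.0000[hold]  S*(4)=101.6500
k=3: j=0 S=72.0495 intr=51.8405 cont=51.5328 V=51.8405[EX]; j=1 S=90.6321 intr=33.2579 cont=32.9503 V=33.2579[EX]; j=2 S=114.0074 intr=9.8826 cont=13.9431 V=13.9431[hold]; j=3 S=143.4115 intr=0.0000 cont=2.6368 V=2.6368[hold]  S*(3)=90.6321
k=2: j=0 S=80.8084 intr=43.0816 cont=42.7740 V=43.0816[EX]; j=1 S=101.6500 intr=22.2400 cont=23.8853 V=23.8853[hold]; j=2 S=127.8670 intr=0.0000 cont=8.4704 V=8.4704[hold]  S*(2)=80.8084
k=1: j=0 S=90.6321 intr=33.2579 cont=33.7416 V=33.7416[hold]; j=1 S=114.0074 intr=9.8826 cont=16.4118 V=16.4118[hold]  S*(1)=-
k=0: j=0 S=101.6500 intr=22.2400 cont=25.3226 V=25.3226[hold]  S*(0)=-

price = 25.3226
boundary = - - 80.8084 90.6321 101.6500
tree:
25.3226
33.7416 16.4118
43.0816 23.8853 8.4704
51.8405 33.2579 13.9431 2.6368
59.6500 43.0816 22.2400 5.1048 0.0000
66.6130 51.8405 33.2579 9.8826 0.0000 0.0000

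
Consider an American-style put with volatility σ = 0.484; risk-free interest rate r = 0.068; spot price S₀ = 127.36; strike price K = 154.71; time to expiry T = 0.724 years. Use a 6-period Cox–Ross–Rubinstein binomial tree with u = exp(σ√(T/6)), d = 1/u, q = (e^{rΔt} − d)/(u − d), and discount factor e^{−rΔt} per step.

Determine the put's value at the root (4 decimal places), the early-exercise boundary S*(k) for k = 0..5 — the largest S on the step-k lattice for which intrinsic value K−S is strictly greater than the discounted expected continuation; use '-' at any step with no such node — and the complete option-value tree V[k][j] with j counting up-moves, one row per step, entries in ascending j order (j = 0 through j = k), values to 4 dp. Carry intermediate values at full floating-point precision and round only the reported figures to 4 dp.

params: Δt=0.12067 u=1.18309 d=0.84525 q=0.48245 e^(-rΔt)=0.99183
t_6 payoffs: 108.2658 89.7022 63.7188 27.3500 0.0000 0.0000 0.0000
t_5: node(5,0) S=54.9476 payoff=99.7624 vs cont=98.4982 → 99.7624 [stop]  node(5,1) S=76.9099 payoff=77.8001 vs cont=76.5358 → 77.8001 [stop]  node(5,2) S=107.6505 payoff=47.0595 vs cont=45.7952 → 47.0595 [stop]  node(5,3) S=150.6780 payoff=4.0320 vs cont=14.0392 → 14.0392 [wait]  node(5,4) S=210.9035 payoff=0.0000 vs cont=0.0000 → 0.0000 [wait]  node(5,5) S=295.2008 payoff=0.0000 vs cont=0.0000 → 0.0000 [wait]  ⇒ S*(5)=107.6505
t_4: node(4,0) S=65.0078 payoff=89.7022 vs cont=88.4379 → 89.7022 [stop]  node(4,1) S=90.9912 payoff=63.7188 vs cont=62.4546 → 63.7188 [stop]  node(4,2) S=127.3600 payoff=27.3500 vs cont=30.8743 → 30.8743 [wait]  node(4,3) S=178.2653 payoff=0.0000 vs cont=7.2066 → 7.2066 [wait]  node(4,4) S=249.5173 payoff=0.0000 vs cont=0.0000 → 0.0000 [wait]  ⇒ S*(4)=90.9912
t_3: node(3,0) S=76.9099 payoff=77.8001 vs cont=76.5358 → 77.8001 [stop]  node(3,1) S=107.6505 payoff=47.0595 vs cont=47.4817 → 47.4817 [wait]  node(3,2) S=150.6780 payoff=4.0320 vs cont=19.2967 → 19.2967 [wait]  node(3,3) S=210.9035 payoff=0.0000 vs cont=3.6992 → 3.6992 [wait]  ⇒ S*(3)=76.9099
t_2: node(2,0) S=90.9912 payoff=63.7188 vs cont=62.6566 → 63.7188 [stop]  node(2,1) S=127.3600 payoff=27.3500 vs cont=33.6068 → 33.6068 [wait]  node(2,2) S=178.2653 payoff=0.0000 vs cont=11.6755 → 11.6755 [wait]  ⇒ S*(2)=90.9912
t_1: node(1,0) S=107.6505 payoff=47.0595 vs cont=48.7892 → 48.7892 [wait]  node(1,1) S=150.6780 payoff=4.0320 vs cont=22.8378 → 22.8378 [wait]  ⇒ S*(1)=-
t_0: node(0,0) S=127.3600 payoff=27.3500 vs cont=35.9724 → 35.9724 [wait]  ⇒ S*(0)=-

price = 35.9724
boundary = - - 90.9912 76.9099 90.9912 107.6505
tree:
35.9724
48.7892 22.8378
63.7188 33.6068 11.6755
77.8001 47.4817 19.2967 3.6992
89.7022 63.7188 30.8743 7.2066 0.0000
99.7624 77.8001 47.0595 14.0392 0.0000 0.0000
108.2658 89.7022 63.7188 27.3500 0.0000 0.0000 0.0000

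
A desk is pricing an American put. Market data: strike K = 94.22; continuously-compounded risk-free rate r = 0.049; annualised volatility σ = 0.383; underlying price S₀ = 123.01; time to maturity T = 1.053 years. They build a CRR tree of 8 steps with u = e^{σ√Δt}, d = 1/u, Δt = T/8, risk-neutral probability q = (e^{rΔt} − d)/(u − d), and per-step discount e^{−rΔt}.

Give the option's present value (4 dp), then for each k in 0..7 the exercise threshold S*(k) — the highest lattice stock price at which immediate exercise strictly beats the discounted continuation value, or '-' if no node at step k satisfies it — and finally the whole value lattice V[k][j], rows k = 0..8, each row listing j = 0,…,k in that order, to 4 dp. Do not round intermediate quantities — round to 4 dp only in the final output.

price = 4.7759
boundary = - - - - - 61.4056 70.5593 81.0776
tree:
4.7759
7.4786 2.0095
11.4250 3.4458 0.5323
16.9299 5.8128 1.0133 0.0358
24.1470 9.5981 1.9267 0.0704 0.0000
32.8144 15.3923 3.6589 0.1386 0.0000 0.0000
40.7806 23.6607 6.9393 0.2728 0.0000 0.0000 0.0000
47.7134 32.8144 13.1424 0.5367 0.0000 0.0000 0.0000 0.0000
53.7467 40.7806 23.6607 1.0562 0.0000 0.0000 0.0000 0.0000 0.0000

Δt=0.13162  u=1.14907  d=0.87027  q=0.48853  discount=0.99357
step 8 (expiry): payoffs max(K−S,0) = 53.7467 40.7806 23.6607 1.0562 0.0000 0.0000 0.0000 0.0000 0.0000
step 7: (k=7,j=0): S=46.5066, (K−S)⁺=47.7134, hold=47.1077 ⇒ V=47.7134 exercise | (k=7,j=1): S=61.4056, (K−S)⁺=32.8144, hold=32.2087 ⇒ V=32.8144 exercise | (k=7,j=2): S=81.0776, (K−S)⁺=13.1424, hold=12.5367 ⇒ V=13.1424 exercise | (k=7,j=3): S=107.0518, (K−S)⁺=0.0000, hold=0.5367 ⇒ V=0.5367 continue | (k=7,j=4): S=141.3471, (K−S)⁺=0.0000, hold=0.0000 ⇒ V=0.0000 continue | (k=7,j=5): S=186.6294, (K−S)⁺=0.0000, hold=0.0000 ⇒ V=0.0000 continue | (k=7,j=6): S=246.4184, (K−S)⁺=0.0000, hold=0.0000 ⇒ V=0.0000 continue | (k=7,j=7): S=325.3615, (K−S)⁺=0.0000, hold=0.0000 ⇒ V=0.0000 continue  boundary S*=81.0776
step 6: (k=6,j=0): S=53.4394, (K−S)⁺=40.7806, hold=40.1749 ⇒ V=40.7806 exercise | (k=6,j=1): S=70.5593, (K−S)⁺=23.6607, hold=23.0550 ⇒ V=23.6607 exercise | (k=6,j=2): S=93.1638, (K−S)⁺=1.0562, hold=6.9393 ⇒ V=6.9393 continue | (k=6,j=3): S=123.0100, (K−S)⁺=0.0000, hold=0.2728 ⇒ V=0.2728 continue | (k=6,j=4): S=162.4177, (K−S)⁺=0.0000, hold=0.0000 ⇒ V=0.0000 continue | (k=6,j=5): S=214.4502, (K−S)⁺=0.0000, hold=0.0000 ⇒ V=0.0000 continue | (k=6,j=6): S=283.1520, (K−S)⁺=0.0000, hold=0.0000 ⇒ V=0.0000 continue  boundary S*=70.5593
step 5: (k=5,j=0): S=61.4056, (K−S)⁺=32.8144, hold=32.2087 ⇒ V=32.8144 exercise | (k=5,j=1): S=81.0776, (K−S)⁺=13.1424, hold=15.3923 ⇒ V=15.3923 continue | (k=5,j=2): S=107.0518, (K−S)⁺=0.0000, hold=3.6589 ⇒ V=3.6589 continue | (k=5,j=3): S=141.3471, (K−S)⁺=0.0000, hold=0.1386 ⇒ V=0.1386 continue | (k=5,j=4): S=186.6294, (K−S)⁺=0.0000, hold=0.0000 ⇒ V=0.0000 continue | (k=5,j=5): S=246.4184, (K−S)⁺=0.0000, hold=0.0000 ⇒ V=0.0000 continue  boundary S*=61.4056
step 4: (k=4,j=0): S=70.5593, (K−S)⁺=23.6607, hold=24.1470 ⇒ V=24.1470 continue | (k=4,j=1): S=93.1638, (K−S)⁺=1.0562, hold=9.5981 ⇒ V=9.5981 continue | (k=4,j=2): S=123.0100, (K−S)⁺=0.0000, hold=1.9267 ⇒ V=1.9267 continue | (k=4,j=3): S=162.4177, (K−S)⁺=0.0000, hold=0.0704 ⇒ V=0.0704 continue | (k=4,j=4): S=214.4502, (K−S)⁺=0.0000, hold=0.0000 ⇒ V=0.0000 continue  boundary S*=-
step 3: (k=3,j=0): S=81.0776, (K−S)⁺=13.1424, hold=16.9299 ⇒ V=16.9299 continue | (k=3,j=1): S=107.0518, (K−S)⁺=0.0000, hold=5.8128 ⇒ V=5.8128 continue | (k=3,j=2): S=141.3471, (K−S)⁺=0.0000, hold=1.0133 ⇒ V=1.0133 continue | (k=3,j=3): S=186.6294, (K−S)⁺=0.0000, hold=0.0358 ⇒ V=0.0358 continue  boundary S*=-
step 2: (k=2,j=0): S=93.1638, (K−S)⁺=1.0562, hold=11.4250 ⇒ V=11.4250 continue | (k=2,j=1): S=123.0100, (K−S)⁺=0.0000, hold=3.4458 ⇒ V=3.4458 continue | (k=2,j=2): S=162.4177, (K−S)⁺=0.0000, hold=0.5323 ⇒ V=0.5323 continue  boundary S*=-
step 1: (k=1,j=0): S=107.0518, (K−S)⁺=0.0000, hold=7.4786 ⇒ V=7.4786 continue | (k=1,j=1): S=141.3471, (K−S)⁺=0.0000, hold=2.0095 ⇒ V=2.0095 continue  boundary S*=-
step 0: (k=0,j=0): S=123.0100, (K−S)⁺=0.0000, hold=4.7759 ⇒ V=4.7759 continue  boundary S*=-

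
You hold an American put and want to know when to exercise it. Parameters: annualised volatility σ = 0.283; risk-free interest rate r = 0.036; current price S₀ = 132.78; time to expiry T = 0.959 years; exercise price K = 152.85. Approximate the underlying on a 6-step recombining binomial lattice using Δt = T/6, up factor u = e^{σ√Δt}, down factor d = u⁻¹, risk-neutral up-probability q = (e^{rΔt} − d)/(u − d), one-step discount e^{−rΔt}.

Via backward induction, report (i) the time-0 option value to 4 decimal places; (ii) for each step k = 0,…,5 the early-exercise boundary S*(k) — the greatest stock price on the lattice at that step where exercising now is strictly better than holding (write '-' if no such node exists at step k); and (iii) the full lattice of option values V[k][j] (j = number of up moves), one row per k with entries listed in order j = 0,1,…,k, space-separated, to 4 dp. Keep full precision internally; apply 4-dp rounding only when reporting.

price = 25.4955
boundary = - - 105.8911 94.5634 105.8911 118.5758
tree:
25.4955
35.2818 15.8946
46.9589 23.8823 8.0011
58.2866 34.3979 13.5251 2.5076
68.4025 46.9589 22.0944 5.0160 0.0000
77.4363 58.2866 34.2742 10.0335 0.0000 0.0000
85.5037 68.4025 46.9589 20.0700 0.0000 0.0000 0.0000

Δt=0.15983  u=1.11979  d=0.89302  q=0.49719  discount=0.99426
step 6 (expiry): payoffs max(K−S,0) = 85.5037 68.4025 46.9589 20.0700 0.0000 0.0000 0.0000
step 5: (k=5,j=0): S=75.4137, (K−S)⁺=77.4363, hold=76.5594 ⇒ V=77.4363 exercise | (k=5,j=1): S=94.5634, (K−S)⁺=58.2866, hold=57.4096 ⇒ V=58.2866 exercise | (k=5,j=2): S=118.5758, (K−S)⁺=34.2742, hold=33.3972 ⇒ V=34.2742 exercise | (k=5,j=3): S=148.6857, (K−S)⁺=4.1643, hold=10.0335 ⇒ V=10.0335 continue | (k=5,j=4): S=186.4413, (K−S)⁺=0.0000, hold=0.0000 ⇒ V=0.0000 continue | (k=5,j=5): S=233.7843, (K−S)⁺=0.0000, hold=0.0000 ⇒ V=0.0000 continue  boundary S*=118.5758
step 4: (k=4,j=0): S=84.4475, (K−S)⁺=68.4025, hold=67.5256 ⇒ V=68.4025 exercise | (k=4,j=1): S=105.8911, (K−S)⁺=46.9589, hold=46.0819 ⇒ V=46.9589 exercise | (k=4,j=2): S=132.7800, (K−S)⁺=20.0700, hold=22.0944 ⇒ V=22.0944 continue | (k=4,j=3): S=166.4967, (K−S)⁺=0.0000, hold=5.0160 ⇒ V=5.0160 continue | (k=4,j=4): S=208.7751, (K−S)⁺=0.0000, hold=0.0000 ⇒ V=0.0000 continue  boundary S*=105.8911
step 3: (k=3,j=0): S=94.5634, (K−S)⁺=58.2866, hold=57.4096 ⇒ V=58.2866 exercise | (k=3,j=1): S=118.5758, (K−S)⁺=34.2742, hold=34.3979 ⇒ V=34.3979 continue | (k=3,j=2): S=148.6857, (K−S)⁺=4.1643, hold=13.5251 ⇒ V=13.5251 continue | (k=3,j=3): S=186.4413, (K−S)⁺=0.0000, hold=2.5076 ⇒ V=2.5076 continue  boundary S*=94.5634
step 2: (k=2,j=0): S=105.8911, (K−S)⁺=46.9589, hold=46.1431 ⇒ V=46.9589 exercise | (k=2,j=1): S=132.7800, (K−S)⁺=20.0700, hold=23.8823 ⇒ V=23.8823 continue | (k=2,j=2): S=166.4967, (K−S)⁺=0.0000, hold=8.0011 ⇒ V=8.0011 continue  boundary S*=105.8911
step 1: (k=1,j=0): S=118.5758, (K−S)⁺=34.2742, hold=35.2818 ⇒ V=35.2818 continue | (k=1,j=1): S=148.6857, (K−S)⁺=4.1643, hold=15.8946 ⇒ V=15.8946 continue  boundary S*=-
step 0: (k=0,j=0): S=132.7800, (K−S)⁺=20.0700, hold=25.4955 ⇒ V=25.4955 continue  boundary S*=-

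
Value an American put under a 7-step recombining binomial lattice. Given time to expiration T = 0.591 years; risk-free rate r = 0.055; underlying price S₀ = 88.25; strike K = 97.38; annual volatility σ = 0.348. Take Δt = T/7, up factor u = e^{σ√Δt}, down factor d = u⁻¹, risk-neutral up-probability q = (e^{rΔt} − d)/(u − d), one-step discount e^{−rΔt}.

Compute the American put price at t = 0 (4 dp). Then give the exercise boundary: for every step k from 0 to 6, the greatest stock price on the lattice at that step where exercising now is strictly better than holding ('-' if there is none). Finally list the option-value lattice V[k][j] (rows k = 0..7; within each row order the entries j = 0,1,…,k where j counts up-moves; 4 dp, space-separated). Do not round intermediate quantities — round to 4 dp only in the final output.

price = 13.4023
boundary = - - 72.0918 65.1585 72.0918 79.7628 88.2500
tree:
13.4023
18.7684 8.1124
25.2882 12.3643 3.8973
32.2215 18.1268 6.6647 1.1409
38.4880 25.2882 11.0692 2.2821 0.0000
44.1518 32.2215 17.6172 4.5646 0.0000 0.0000
49.2709 38.4880 25.2882 9.1300 0.0000 0.0000 0.0000
53.8977 44.1518 32.2215 17.6172 0.0000 0.0000 0.0000 0.0000

Δt=0.08443  u=1.10641  d=0.90383  q=0.49772  discount=0.99537
step 7 (expiry): payoffs max(K−S,0) = 53.8977 44.1518 32.2215 17.6172 0.0000 0.0000 0.0000 0.0000
step 6: (k=6,j=0): S=48.1091, (K−S)⁺=49.2709, hold=48.8197 ⇒ V=49.2709 exercise | (k=6,j=1): S=58.8920, (K−S)⁺=38.4880, hold=38.0368 ⇒ V=38.4880 exercise | (k=6,j=2): S=72.0918, (K−S)⁺=25.2882, hold=24.8371 ⇒ V=25.2882 exercise | (k=6,j=3): S=88.2500, (K−S)⁺=9.1300, hold=8.8078 ⇒ V=9.1300 exercise | (k=6,j=4): S=108.0299, (K−S)⁺=0.0000, hold=0.0000 ⇒ V=0.0000 continue | (k=6,j=5): S=132.2430, (K−S)⁺=0.0000, hold=0.0000 ⇒ V=0.0000 continue | (k=6,j=6): S=161.8833, (K−S)⁺=0.0000, hold=0.0000 ⇒ V=0.0000 continue  boundary S*=88.2500
step 5: (k=5,j=0): S=53.2282, (K−S)⁺=44.1518, hold=43.7006 ⇒ V=44.1518 exercise | (k=5,j=1): S=65.1585, (K−S)⁺=32.2215, hold=31.7704 ⇒ V=32.2215 exercise | (k=5,j=2): S=79.7628, (K−S)⁺=17.6172, hold=17.1661 ⇒ V=17.6172 exercise | (k=5,j=3): S=97.6403, (K−S)⁺=0.0000, hold=4.5646 ⇒ V=4.5646 continue | (k=5,j=4): S=119.5249, (K−S)⁺=0.0000, hold=0.0000 ⇒ V=0.0000 continue | (k=5,j=5): S=146.3145, (K−S)⁺=0.0000, hold=0.0000 ⇒ V=0.0000 continue  boundary S*=79.7628
step 4: (k=4,j=0): S=58.8920, (K−S)⁺=38.4880, hold=38.0368 ⇒ V=38.4880 exercise | (k=4,j=1): S=72.0918, (K−S)⁺=25.2882, hold=24.8371 ⇒ V=25.2882 exercise | (k=4,j=2): S=88.2500, (K−S)⁺=9.1300, hold=11.0692 ⇒ V=11.0692 continue | (k=4,j=3): S=108.0299, (K−S)⁺=0.0000, hold=2.2821 ⇒ V=2.2821 continue | (k=4,j=4): S=132.2430, (K−S)⁺=0.0000, hold=0.0000 ⇒ V=0.0000 continue  boundary S*=72.0918
step 3: (k=3,j=0): S=65.1585, (K−S)⁺=32.2215, hold=31.7704 ⇒ V=32.2215 exercise | (k=3,j=1): S=79.7628, (K−S)⁺=17.6172, hold=18.1268 ⇒ V=18.1268 continue | (k=3,j=2): S=97.6403, (K−S)⁺=0.0000, hold=6.6647 ⇒ V=6.6647 continue | (k=3,j=3): S=119.5249, (K−S)⁺=0.0000, hold=1.1409 ⇒ V=1.1409 continue  boundary S*=65.1585
step 2: (k=2,j=0): S=72.0918, (K−S)⁺=25.2882, hold=25.0895 ⇒ V=25.2882 exercise | (k=2,j=1): S=88.2500, (K−S)⁺=9.1300, hold=12.3643 ⇒ V=12.3643 continue | (k=2,j=2): S=108.0299, (K−S)⁺=0.0000, hold=3.8973 ⇒ V=3.8973 continue  boundary S*=72.0918
step 1: (k=1,j=0): S=79.7628, (K−S)⁺=17.6172, hold=18.7684 ⇒ V=18.7684 continue | (k=1,j=1): S=97.6403, (K−S)⁺=0.0000, hold=8.1124 ⇒ V=8.1124 continue  boundary S*=-
step 0: (k=0,j=0): S=88.2500, (K−S)⁺=9.1300, hold=13.4023 ⇒ V=13.4023 continue  boundary S*=-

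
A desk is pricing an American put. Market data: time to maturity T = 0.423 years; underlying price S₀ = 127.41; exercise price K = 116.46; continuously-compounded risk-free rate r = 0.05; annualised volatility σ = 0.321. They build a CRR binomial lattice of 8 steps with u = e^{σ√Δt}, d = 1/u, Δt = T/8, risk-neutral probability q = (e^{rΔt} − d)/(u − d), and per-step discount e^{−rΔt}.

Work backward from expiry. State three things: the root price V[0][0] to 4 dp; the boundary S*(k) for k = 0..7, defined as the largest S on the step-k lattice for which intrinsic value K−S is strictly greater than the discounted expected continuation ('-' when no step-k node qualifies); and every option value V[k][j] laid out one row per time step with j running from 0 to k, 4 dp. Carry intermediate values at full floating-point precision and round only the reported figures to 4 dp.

price = 5.0831
boundary = - - - - - 88.0890 94.8370 102.1020
tree:
5.0831
7.6543 2.5335
11.2145 4.1271 0.9499
15.9083 6.5702 1.7006 0.2026
21.7223 10.1662 3.0015 0.4059 0.0000
28.3710 15.1746 5.2010 0.8132 0.0000 0.0000
34.6389 21.6230 8.7931 1.6289 0.0000 0.0000 0.0000
40.4608 28.3710 14.3580 3.2630 0.0000 0.0000 0.0000 0.0000
45.8685 34.6389 21.6230 6.5364 0.0000 0.0000 0.0000 0.0000 0.0000

Δt=0.05287  u=1.07660  d=0.92885  q=0.49947  discount=0.99736
step 8 (expiry): payoffs max(K−S,0) = 45.8685 34.6389 21.6230 6.5364 0.0000 0.0000 0.0000 0.0000 0.0000
step 7: (k=7,j=0): S=75.9992, (K−S)⁺=40.4608, hold=40.1533 ⇒ V=40.4608 exercise | (k=7,j=1): S=88.0890, (K−S)⁺=28.3710, hold=28.0635 ⇒ V=28.3710 exercise | (k=7,j=2): S=102.1020, (K−S)⁺=14.3580, hold=14.0505 ⇒ V=14.3580 exercise | (k=7,j=3): S=118.3442, (K−S)⁺=0.0000, hold=3.2630 ⇒ V=3.2630 continue | (k=7,j=4): S=137.1702, (K−S)⁺=0.0000, hold=0.0000 ⇒ V=0.0000 continue | (k=7,j=5): S=158.9910, (K−S)⁺=0.0000, hold=0.0000 ⇒ V=0.0000 continue | (k=7,j=6): S=184.2831, (K−S)⁺=0.0000, hold=0.0000 ⇒ V=0.0000 continue | (k=7,j=7): S=213.5985, (K−S)⁺=0.0000, hold=0.0000 ⇒ V=0.0000 continue  boundary S*=102.1020
step 6: (k=6,j=0): S=81.8211, (K−S)⁺=34.6389, hold=34.3314 ⇒ V=34.6389 exercise | (k=6,j=1): S=94.8370, (K−S)⁺=21.6230, hold=21.3155 ⇒ V=21.6230 exercise | (k=6,j=2): S=109.9236, (K−S)⁺=6.5364, hold=8.7931 ⇒ V=8.7931 continue | (k=6,j=3): S=127.4100, (K−S)⁺=0.0000, hold=1.6289 ⇒ V=1.6289 continue | (k=6,j=4): S=147.6782, (K−S)⁺=0.0000, hold=0.0000 ⇒ V=0.0000 continue | (k=6,j=5): S=171.1706, (K−S)⁺=0.0000, hold=0.0000 ⇒ V=0.0000 continue | (k=6,j=6): S=198.4001, (K−S)⁺=0.0000, hold=0.0000 ⇒ V=0.0000 continue  boundary S*=94.8370
step 5: (k=5,j=0): S=88.0890, (K−S)⁺=28.3710, hold=28.0635 ⇒ V=28.3710 exercise | (k=5,j=1): S=102.1020, (K−S)⁺=14.3580, hold=15.1746 ⇒ V=15.1746 continue | (k=5,j=2): S=118.3442, (K−S)⁺=0.0000, hold=5.2010 ⇒ V=5.2010 continue | (k=5,j=3): S=137.1702, (K−S)⁺=0.0000, hold=0.8132 ⇒ V=0.8132 continue | (k=5,j=4): S=158.9910, (K−S)⁺=0.0000, hold=0.0000 ⇒ V=0.0000 continue | (k=5,j=5): S=184.2831, (K−S)⁺=0.0000, hold=0.0000 ⇒ V=0.0000 continue  boundary S*=88.0890
step 4: (k=4,j=0): S=94.8370, (K−S)⁺=21.6230, hold=21.7223 ⇒ V=21.7223 continue | (k=4,j=1): S=109.9236, (K−S)⁺=6.5364, hold=10.1662 ⇒ V=10.1662 continue | (k=4,j=2): S=127.4100, (K−S)⁺=0.0000, hold=3.0015 ⇒ V=3.0015 continue | (k=4,j=3): S=147.6782, (K−S)⁺=0.0000, hold=0.4059 ⇒ V=0.4059 continue | (k=4,j=4): S=171.1706, (K−S)⁺=0.0000, hold=0.0000 ⇒ V=0.0000 continue  boundary S*=-
step 3: (k=3,j=0): S=102.1020, (K−S)⁺=14.3580, hold=15.9083 ⇒ V=15.9083 continue | (k=3,j=1): S=118.3442, (K−S)⁺=0.0000, hold=6.5702 ⇒ V=6.5702 continue | (k=3,j=2): S=137.1702, (K−S)⁺=0.0000, hold=1.7006 ⇒ V=1.7006 continue | (k=3,j=3): S=158.9910, (K−S)⁺=0.0000, hold=0.2026 ⇒ V=0.2026 continue  boundary S*=-
step 2: (k=2,j=0): S=109.9236, (K−S)⁺=6.5364, hold=11.2145 ⇒ V=11.2145 continue | (k=2,j=1): S=127.4100, (K−S)⁺=0.0000, hold=4.1271 ⇒ V=4.1271 continue | (k=2,j=2): S=147.6782, (K−S)⁺=0.0000, hold=0.9499 ⇒ V=0.9499 continue  boundary S*=-
step 1: (k=1,j=0): S=118.3442, (K−S)⁺=0.0000, hold=7.6543 ⇒ V=7.6543 continue | (k=1,j=1): S=137.1702, (K−S)⁺=0.0000, hold=2.5335 ⇒ V=2.5335 continue  boundary S*=-
step 0: (k=0,j=0): S=127.4100, (K−S)⁺=0.0000, hold=5.0831 ⇒ V=5.0831 continue  boundary S*=-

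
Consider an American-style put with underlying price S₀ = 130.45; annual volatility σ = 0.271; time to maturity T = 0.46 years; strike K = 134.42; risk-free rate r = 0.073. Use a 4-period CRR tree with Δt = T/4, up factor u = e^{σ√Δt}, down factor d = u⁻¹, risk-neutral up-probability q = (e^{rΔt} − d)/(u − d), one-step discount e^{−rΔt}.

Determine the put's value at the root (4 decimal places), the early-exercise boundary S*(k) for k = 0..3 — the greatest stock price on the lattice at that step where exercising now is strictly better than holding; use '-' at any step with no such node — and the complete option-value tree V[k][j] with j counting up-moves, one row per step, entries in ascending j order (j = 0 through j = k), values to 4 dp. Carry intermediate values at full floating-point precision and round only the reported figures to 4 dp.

Δt=0.11500, u=1.09626, d=0.91220, q=0.52284, disc=e^(-rΔt)=0.99164
k=4 terminal: V=max(K-S,0) → 44.0974 25.8724 3.9700 0.0000 0.0000
k=3: j=0 S=99.0167 intr=35.4033 cont=34.2796 V=35.4033[EX]; j=1 S=118.9959 intr=15.4241 cont=14.3003 V=15.4241[EX]; j=2 S=143.0066 intr=0.0000 cont=1.8785 V=1.8785[hold]; j=3 S=171.8620 intr=0.0000 cont=0.0000 V=0.0000[hold]  S*(3)=118.9959
k=2: j=0 S=108.5476 intr=25.8724 cont=24.7487 V=25.8724[EX]; j=1 S=130.4500 intr=3.9700 cont=8.2721 V=8.2721[hold]; j=2 S=156.7718 intr=0.0000 cont=0.8888 V=0.8888[hold]  S*(2)=108.5476
k=1: j=0 S=118.9959 intr=15.4241 cont=16.5308 V=16.5308[hold]; j=1 S=143.0066 intr=0.0000 cont=4.3749 V=4.3749[hold]  S*(1)=-
k=0: j=0 S=130.4500 intr=3.9700 cont=10.0901 V=10.0901[hold]  S*(0)=-

price = 10.0901
boundary = - - 108.5476 118.9959
tree:
10.0901
16.5308 4.3749
25.8724 8.2721 0.8888
35.4033 15.4241 1.8785 0.0000
44.0974 25.8724 3.9700 0.0000 0.0000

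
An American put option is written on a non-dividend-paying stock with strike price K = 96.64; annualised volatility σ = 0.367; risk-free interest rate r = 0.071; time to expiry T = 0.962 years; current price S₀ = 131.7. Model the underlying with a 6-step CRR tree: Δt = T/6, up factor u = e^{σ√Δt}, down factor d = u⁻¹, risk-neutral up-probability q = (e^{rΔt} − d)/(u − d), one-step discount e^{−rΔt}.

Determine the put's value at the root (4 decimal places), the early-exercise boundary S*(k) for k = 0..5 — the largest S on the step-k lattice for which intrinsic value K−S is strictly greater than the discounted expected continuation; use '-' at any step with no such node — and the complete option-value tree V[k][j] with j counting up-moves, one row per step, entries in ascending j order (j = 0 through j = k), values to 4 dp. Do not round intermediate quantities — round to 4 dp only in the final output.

Δt=0.16033  u=1.15830  d=0.86333  q=0.50214  discount=0.98868
step 6 (expiry): payoffs max(K−S,0) = 42.1068 23.4751 0.0000 0.0000 0.0000 0.0000 0.0000
step 5: (k=5,j=0): S=63.1658, (K−S)⁺=33.4742, hold=32.3804 ⇒ V=33.4742 exercise | (k=5,j=1): S=84.7468, (K−S)⁺=11.8932, hold=11.5550 ⇒ V=11.8932 exercise | (k=5,j=2): S=113.7012, (K−S)⁺=0.0000, hold=0.0000 ⇒ V=0.0000 continue | (k=5,j=3): S=152.5480, (K−S)⁺=0.0000, hold=0.0000 ⇒ V=0.0000 continue | (k=5,j=4): S=204.6672, (K−S)⁺=0.0000, hold=0.0000 ⇒ V=0.0000 continue | (k=5,j=5): S=274.5932, (K−S)⁺=0.0000, hold=0.0000 ⇒ V=0.0000 continue  boundary S*=84.7468
step 4: (k=4,j=0): S=73.1649, (K−S)⁺=23.4751, hold=22.3813 ⇒ V=23.4751 exercise | (k=4,j=1): S=98.1622, (K−S)⁺=0.0000, hold=5.8541 ⇒ V=5.8541 continue | (k=4,j=2): S=131.7000, (K−S)⁺=0.0000, hold=0.0000 ⇒ V=0.0000 continue | (k=4,j=3): S=176.6963, (K−S)⁺=0.0000, hold=0.0000 ⇒ V=0.0000 continue | (k=4,j=4): S=237.0659, (K−S)⁺=0.0000, hold=0.0000 ⇒ V=0.0000 continue  boundary S*=73.1649
step 3: (k=3,j=0): S=84.7468, (K−S)⁺=11.8932, hold=14.4613 ⇒ V=14.4613 continue | (k=3,j=1): S=113.7012, (K−S)⁺=0.0000, hold=2.8815 ⇒ V=2.8815 continue | (k=3,j=2): S=152.5480, (K−S)⁺=0.0000, hold=0.0000 ⇒ V=0.0000 continue | (k=3,j=3): S=204.6672, (K−S)⁺=0.0000, hold=0.0000 ⇒ V=0.0000 continue  boundary S*=-
step 2: (k=2,j=0): S=98.1622, (K−S)⁺=0.0000, hold=8.5488 ⇒ V=8.5488 continue | (k=2,j=1): S=131.7000, (K−S)⁺=0.0000, hold=1.4184 ⇒ V=1.4184 continue | (k=2,j=2): S=176.6963, (K−S)⁺=0.0000, hold=0.0000 ⇒ V=0.0000 continue  boundary S*=-
step 1: (k=1,j=0): S=113.7012, (K−S)⁺=0.0000, hold=4.9120 ⇒ V=4.9120 continue | (k=1,j=1): S=152.5480, (K−S)⁺=0.0000, hold=0.6981 ⇒ V=0.6981 continue  boundary S*=-
step 0: (k=0,j=0): S=131.7000, (K−S)⁺=0.0000, hold=2.7644 ⇒ V=2.7644 continue  boundary S*=-

price = 2.7644
boundary = - - - - 73.1649 84.7468
tree:
2.7644
4.9120 0.6981
8.5488 1.4184 0.0000
14.4613 2.8815 0.0000 0.0000
23.4751 5.8541 0.0000 0.0000 0.0000
33.4742 11.8932 0.0000 0.0000 0.0000 0.0000
42.1068 23.4751 0.0000 0.0000 0.0000 0.0000 0.0000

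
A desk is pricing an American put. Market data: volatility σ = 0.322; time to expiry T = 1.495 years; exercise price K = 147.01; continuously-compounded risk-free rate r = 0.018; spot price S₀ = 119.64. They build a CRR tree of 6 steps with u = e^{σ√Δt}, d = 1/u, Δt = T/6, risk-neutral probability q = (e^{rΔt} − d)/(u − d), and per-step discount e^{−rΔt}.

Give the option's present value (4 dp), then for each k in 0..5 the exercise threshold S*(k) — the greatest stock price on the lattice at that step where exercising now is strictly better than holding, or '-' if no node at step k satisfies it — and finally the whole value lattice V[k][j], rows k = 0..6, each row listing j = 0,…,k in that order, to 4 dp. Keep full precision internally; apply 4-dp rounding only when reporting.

params: Δt=0.24917 u=1.17437 d=0.85152 q=0.47383 e^(-rΔt)=0.99553
t_6 payoffs: 101.4013 84.1090 60.2605 27.3700 0.0000 0.0000 0.0000
t_5: node(5,0) S=53.5615 payoff=93.4485 vs cont=92.7907 → 93.4485 [stop]  node(5,1) S=73.8690 payoff=73.1410 vs cont=72.4832 → 73.1410 [stop]  node(5,2) S=101.8759 payoff=45.1341 vs cont=44.4762 → 45.1341 [stop]  node(5,3) S=140.5016 payoff=6.5084 vs cont=14.3369 → 14.3369 [wait]  node(5,4) S=193.7719 payoff=0.0000 vs cont=0.0000 → 0.0000 [wait]  node(5,5) S=267.2393 payoff=0.0000 vs cont=0.0000 → 0.0000 [wait]  ⇒ S*(5)=101.8759
t_4: node(4,0) S=62.9010 payoff=84.1090 vs cont=83.4512 → 84.1090 [stop]  node(4,1) S=86.7495 payoff=60.2605 vs cont=59.6027 → 60.2605 [stop]  node(4,2) S=119.6400 payoff=27.3700 vs cont=30.4049 → 30.4049 [wait]  node(4,3) S=165.0008 payoff=0.0000 vs cont=7.5099 → 7.5099 [wait]  node(4,4) S=227.5598 payoff=0.0000 vs cont=0.0000 → 0.0000 [wait]  ⇒ S*(4)=86.7495
t_3: node(3,0) S=73.8690 payoff=73.1410 vs cont=72.4832 → 73.1410 [stop]  node(3,1) S=101.8759 payoff=45.1341 vs cont=45.9078 → 45.9078 [wait]  node(3,2) S=140.5016 payoff=6.5084 vs cont=19.4691 → 19.4691 [wait]  node(3,3) S=193.7719 payoff=0.0000 vs cont=3.9339 → 3.9339 [wait]  ⇒ S*(3)=73.8690
t_2: node(2,0) S=86.7495 payoff=60.2605 vs cont=59.9676 → 60.2605 [stop]  node(2,1) S=119.6400 payoff=27.3700 vs cont=33.2311 → 33.2311 [wait]  node(2,2) S=165.0008 payoff=0.0000 vs cont=12.0539 → 12.0539 [wait]  ⇒ S*(2)=86.7495
t_1: node(1,0) S=101.8759 payoff=45.1341 vs cont=47.2409 → 47.2409 [wait]  node(1,1) S=140.5016 payoff=6.5084 vs cont=23.0930 → 23.0930 [wait]  ⇒ S*(1)=-
t_0: node(0,0) S=119.6400 payoff=27.3700 vs cont=35.6388 → 35.6388 [wait]  ⇒ S*(0)=-

price = 35.6388
boundary = - - 86.7495 73.8690 86.7495 101.8759
tree:
35.6388
47.2409 23.0930
60.2605 33.2311 12.0539
73.1410 45.9078 19.4691 3.9339
84.1090 60.2605 30.4049 7.5099 0.0000
93.4485 73.1410 45.1341 14.3369 0.0000 0.0000
101.4013 84.1090 60.2605 27.3700 0.0000 0.0000 0.0000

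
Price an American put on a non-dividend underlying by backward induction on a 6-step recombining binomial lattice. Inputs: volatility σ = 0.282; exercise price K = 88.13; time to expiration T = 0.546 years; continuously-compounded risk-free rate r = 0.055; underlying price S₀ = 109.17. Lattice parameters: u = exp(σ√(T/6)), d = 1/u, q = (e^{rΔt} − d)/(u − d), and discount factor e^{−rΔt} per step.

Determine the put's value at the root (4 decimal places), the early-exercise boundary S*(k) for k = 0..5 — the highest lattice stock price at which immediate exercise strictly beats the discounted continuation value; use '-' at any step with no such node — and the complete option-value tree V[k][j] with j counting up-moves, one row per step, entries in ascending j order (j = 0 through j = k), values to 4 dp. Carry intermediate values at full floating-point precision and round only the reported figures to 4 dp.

price = 1.2120
boundary = - - - - - 71.3475
tree:
1.2120
2.1740 0.2931
3.8236 0.5990 0.0000
6.5487 1.2242 0.0000 0.0000
10.7975 2.5017 0.0000 0.0000 0.0000
16.7825 5.1124 0.0000 0.0000 0.0000 0.0000
22.6009 10.4474 0.0000 0.0000 0.0000 0.0000 0.0000

Δt=0.09100, u=1.08879, d=0.91845, q=0.50820, disc=e^(-rΔt)=0.99501
k=6 terminal: V=max(K-S,0) → 22.6009 10.4474 0.0000 0.0000 0.0000 0.0000 0.0000
k=5: j=0 S=71.3475 intr=16.7825 cont=16.3425 V=16.7825[EX]; j=1 S=84.5802 intr=3.5498 cont=5.1124 V=5.1124[hold]; j=2 S=100.2671 intr=0.0000 cont=0.0000 V=0.0000[hold]; j=3 S=118.8634 intr=0.0000 cont=0.0000 V=0.0000[hold]; j=4 S=140.9087 intr=0.0000 cont=0.0000 V=0.0000[hold]; j=5 S=167.0428 intr=0.0000 cont=0.0000 V=0.0000[hold]  S*(5)=71.3475
k=4: j=0 S=77.6826 intr=10.4474 cont=10.7975 V=10.7975[hold]; j=1 S=92.0902 intr=0.0000 cont=2.5017 V=2.5017[hold]; j=2 S=109.1700 intr=0.0000 cont=0.0000 V=0.0000[hold]; j=3 S=129.4175 intr=0.0000 cont=0.0000 V=0.0000[hold]; j=4 S=153.4203 intr=0.0000 cont=0.0000 V=0.0000[hold]  S*(4)=-
k=3: j=0 S=84.5802 intr=3.5498 cont=6.5487 V=6.5487[hold]; j=1 S=100.2671 intr=0.0000 cont=1.2242 V=1.2242[hold]; j=2 S=118.8634 intr=0.0000 cont=0.0000 V=0.0000[hold]; j=3 S=140.9087 intr=0.0000 cont=0.0000 V=0.0000[hold]  S*(3)=-
k=2: j=0 S=92.0902 intr=0.0000 cont=3.8236 V=3.8236[hold]; j=1 S=109.1700 intr=0.0000 cont=0.5990 V=0.5990[hold]; j=2 S=129.4175 intr=0.0000 cont=0.0000 V=0.0000[hold]  S*(2)=-
k=1: j=0 S=100.2671 intr=0.0000 cont=2.1740 V=2.1740[hold]; j=1 S=118.8634 intr=0.0000 cont=0.2931 V=0.2931[hold]  S*(1)=-
k=0: j=0 S=109.1700 intr=0.0000 cont=1.2120 V=1.2120[hold]  S*(0)=-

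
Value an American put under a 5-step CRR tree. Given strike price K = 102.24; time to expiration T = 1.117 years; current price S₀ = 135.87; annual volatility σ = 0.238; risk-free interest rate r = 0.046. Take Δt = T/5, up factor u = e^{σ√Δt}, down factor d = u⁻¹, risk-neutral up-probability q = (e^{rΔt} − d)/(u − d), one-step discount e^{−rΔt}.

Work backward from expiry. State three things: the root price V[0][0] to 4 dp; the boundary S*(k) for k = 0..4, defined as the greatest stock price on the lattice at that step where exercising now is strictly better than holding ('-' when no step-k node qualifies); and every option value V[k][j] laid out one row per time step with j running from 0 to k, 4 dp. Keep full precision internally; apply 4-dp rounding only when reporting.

Δt=0.22340, u=1.11906, d=0.89361, q=0.51772, disc=e^(-rΔt)=0.98978
k=5 terminal: V=max(K-S,0) → 24.8202 5.2871 0.0000 0.0000 0.0000 0.0000
k=4: j=0 S=86.6376 intr=15.6024 cont=14.5571 V=15.6024[EX]; j=1 S=108.4963 intr=0.0000 cont=2.5238 V=2.5238[hold]; j=2 S=135.8700 intr=0.0000 cont=0.0000 V=0.0000[hold]; j=3 S=170.1501 intr=0.0000 cont=0.0000 V=0.0000[hold]; j=4 S=213.0791 intr=0.0000 cont=0.0000 V=0.0000[hold]  S*(4)=86.6376
k=3: j=0 S=96.9529 intr=5.2871 cont=8.7410 V=8.7410[hold]; j=1 S=121.4141 intr=0.0000 cont=1.2047 V=1.2047[hold]; j=2 S=152.0470 intr=0.0000 cont=0.0000 V=0.0000[hold]; j=3 S=190.4086 intr=0.0000 cont=0.0000 V=0.0000[hold]  S*(3)=-
k=2: j=0 S=108.4963 intr=0.0000 cont=4.7898 V=4.7898[hold]; j=1 S=135.8700 intr=0.0000 cont=0.5751 V=0.5751[hold]; j=2 S=170.1501 intr=0.0000 cont=0.0000 V=0.0000[hold]  S*(2)=-
k=1: j=0 S=121.4141 intr=0.0000 cont=2.5811 V=2.5811[hold]; j=1 S=152.0470 intr=0.0000 cont=0.2745 V=0.2745[hold]  S*(1)=-
k=0: j=0 S=135.8700 intr=0.0000 cont=1.3727 V=1.3727[hold]  S*(0)=-

price = 1.3727
boundary = - - - - 86.6376
tree:
1.3727
2.5811 0.2745
4.7898 0.5751 0.0000
8.7410 1.2047 0.0000 0.0000
15.6024 2.5238 0.0000 0.0000 0.0000
24.8202 5.2871 0.0000 0.0000 0.0000 0.0000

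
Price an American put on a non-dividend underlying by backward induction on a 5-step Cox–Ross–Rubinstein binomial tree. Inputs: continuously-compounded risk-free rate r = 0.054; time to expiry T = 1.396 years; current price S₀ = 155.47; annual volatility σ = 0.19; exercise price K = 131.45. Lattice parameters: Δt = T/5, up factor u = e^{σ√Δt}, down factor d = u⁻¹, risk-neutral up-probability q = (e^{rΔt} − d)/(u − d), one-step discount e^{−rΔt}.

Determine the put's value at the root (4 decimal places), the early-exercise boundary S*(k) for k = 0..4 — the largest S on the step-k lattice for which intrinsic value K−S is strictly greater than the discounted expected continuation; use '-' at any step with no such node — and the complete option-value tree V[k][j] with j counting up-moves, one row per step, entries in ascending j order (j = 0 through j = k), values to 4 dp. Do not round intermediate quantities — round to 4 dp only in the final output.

price = 2.4515
boundary = - - - 115.0387 104.0502
tree:
2.4515
4.7635 0.6310
9.0122 1.4250 0.0000
16.4113 3.2181 0.0000 0.0000
27.3998 7.2673 0.0000 0.0000 0.0000
37.3386 16.4113 0.0000 0.0000 0.0000 0.0000

Δt=0.27920  u=1.10561  d=0.90448  q=0.55045  discount=0.98504
step 5 (expiry): payoffs max(K−S,0) = 37.3386 16.4113 0.0000 0.0000 0.0000 0.0000
step 4: (k=4,j=0): S=104.0502, (K−S)⁺=27.3998, hold=25.4328 ⇒ V=27.3998 exercise | (k=4,j=1): S=127.1876, (K−S)⁺=4.2624, hold=7.2673 ⇒ V=7.2673 continue | (k=4,j=2): S=155.4700, (K−S)⁺=0.0000, hold=0.0000 ⇒ V=0.0000 continue | (k=4,j=3): S=190.0415, (K−S)⁺=0.0000, hold=0.0000 ⇒ V=0.0000 continue | (k=4,j=4): S=232.3006, (K−S)⁺=0.0000, hold=0.0000 ⇒ V=0.0000 continue  boundary S*=104.0502
step 3: (k=3,j=0): S=115.0387, (K−S)⁺=16.4113, hold=16.0736 ⇒ V=16.4113 exercise | (k=3,j=1): S=140.6195, (K−S)⁺=0.0000, hold=3.2181 ⇒ V=3.2181 continue | (k=3,j=2): S=171.8888, (K−S)⁺=0.0000, hold=0.0000 ⇒ V=0.0000 continue | (k=3,j=3): S=210.1113, (K−S)⁺=0.0000, hold=0.0000 ⇒ V=0.0000 continue  boundary S*=115.0387
step 2: (k=2,j=0): S=127.1876, (K−S)⁺=4.2624, hold=9.0122 ⇒ V=9.0122 continue | (k=2,j=1): S=155.4700, (K−S)⁺=0.0000, hold=1.4250 ⇒ V=1.4250 continue | (k=2,j=2): S=190.0415, (K−S)⁺=0.0000, hold=0.0000 ⇒ V=0.0000 continue  boundary S*=-
step 1: (k=1,j=0): S=140.6195, (K−S)⁺=0.0000, hold=4.7635 ⇒ V=4.7635 continue | (k=1,j=1): S=171.8888, (K−S)⁺=0.0000, hold=0.6310 ⇒ V=0.6310 continue  boundary S*=-
step 0: (k=0,j=0): S=155.4700, (K−S)⁺=0.0000, hold=2.4515 ⇒ V=2.4515 continue  boundary S*=-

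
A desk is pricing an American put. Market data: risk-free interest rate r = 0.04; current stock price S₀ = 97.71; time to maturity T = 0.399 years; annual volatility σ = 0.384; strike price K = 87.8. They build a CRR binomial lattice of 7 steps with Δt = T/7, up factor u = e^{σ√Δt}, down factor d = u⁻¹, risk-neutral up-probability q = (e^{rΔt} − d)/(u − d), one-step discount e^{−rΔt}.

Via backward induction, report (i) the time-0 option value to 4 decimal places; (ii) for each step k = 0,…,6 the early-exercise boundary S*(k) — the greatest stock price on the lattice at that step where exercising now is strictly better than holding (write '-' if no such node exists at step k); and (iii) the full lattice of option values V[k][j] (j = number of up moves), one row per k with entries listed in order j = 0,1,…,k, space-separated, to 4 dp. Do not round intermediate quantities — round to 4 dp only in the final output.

Δt=0.05700  u=1.09601  d=0.91240  q=0.48953  discount=0.99772
step 7 (expiry): payoffs max(K−S,0) = 36.3684 26.0181 13.5849 0.0000 0.0000 0.0000 0.0000 0.0000
step 6: (k=6,j=0): S=56.3697, (K−S)⁺=31.4303, hold=31.2304 ⇒ V=31.4303 exercise | (k=6,j=1): S=67.7137, (K−S)⁺=20.0863, hold=19.8863 ⇒ V=20.0863 exercise | (k=6,j=2): S=81.3407, (K−S)⁺=6.4593, hold=6.9189 ⇒ V=6.9189 continue | (k=6,j=3): S=97.7100, (K−S)⁺=0.0000, hold=0.0000 ⇒ V=0.0000 continue | (k=6,j=4): S=117.3735, (K−S)⁺=0.0000, hold=0.0000 ⇒ V=0.0000 continue | (k=6,j=5): S=140.9942, (K−S)⁺=0.0000, hold=0.0000 ⇒ V=0.0000 continue | (k=6,j=6): S=169.3684, (K−S)⁺=0.0000, hold=0.0000 ⇒ V=0.0000 continue  boundary S*=67.7137
step 5: (k=5,j=0): S=61.7819, (K−S)⁺=26.0181, hold=25.8182 ⇒ V=26.0181 exercise | (k=5,j=1): S=74.2151, (K−S)⁺=13.5849, hold=13.6094 ⇒ V=13.6094 continue | (k=5,j=2): S=89.1504, (K−S)⁺=0.0000, hold=3.5239 ⇒ V=3.5239 continue | (k=5,j=3): S=107.0914, (K−S)⁺=0.0000, hold=0.0000 ⇒ V=0.0000 continue | (k=5,j=4): S=128.6429, (K−S)⁺=0.0000, hold=0.0000 ⇒ V=0.0000 continue | (k=5,j=5): S=154.5314, (K−S)⁺=0.0000, hold=0.0000 ⇒ V=0.0000 continue  boundary S*=61.7819
step 4: (k=4,j=0): S=67.7137, (K−S)⁺=20.0863, hold=19.8983 ⇒ V=20.0863 exercise | (k=4,j=1): S=81.3407, (K−S)⁺=6.4593, hold=8.6525 ⇒ V=8.6525 continue | (k=4,j=2): S=97.7100, (K−S)⁺=0.0000, hold=1.7947 ⇒ V=1.7947 continue | (k=4,j=3): S=117.3735, (K−S)⁺=0.0000, hold=0.0000 ⇒ V=0.0000 continue | (k=4,j=4): S=140.9942, (K−S)⁺=0.0000, hold=0.0000 ⇒ V=0.0000 continue  boundary S*=67.7137
step 3: (k=3,j=0): S=74.2151, (K−S)⁺=13.5849, hold=14.4561 ⇒ V=14.4561 continue | (k=3,j=1): S=89.1504, (K−S)⁺=0.0000, hold=5.2834 ⇒ V=5.2834 continue | (k=3,j=2): S=107.0914, (K−S)⁺=0.0000, hold=0.9141 ⇒ V=0.9141 continue | (k=3,j=3): S=128.6429, (K−S)⁺=0.0000, hold=0.0000 ⇒ V=0.0000 continue  boundary S*=-
step 2: (k=2,j=0): S=81.3407, (K−S)⁺=6.4593, hold=9.9431 ⇒ V=9.9431 continue | (k=2,j=1): S=97.7100, (K−S)⁺=0.0000, hold=3.1373 ⇒ V=3.1373 continue | (k=2,j=2): S=117.3735, (K−S)⁺=0.0000, hold=0.4655 ⇒ V=0.4655 continue  boundary S*=-
step 1: (k=1,j=0): S=89.1504, (K−S)⁺=0.0000, hold=6.5964 ⇒ V=6.5964 continue | (k=1,j=1): S=107.0914, (K−S)⁺=0.0000, hold=1.8253 ⇒ V=1.8253 continue  boundary S*=-
step 0: (k=0,j=0): S=97.7100, (K−S)⁺=0.0000, hold=4.2511 ⇒ V=4.2511 continue  boundary S*=-

price = 4.2511
boundary = - - - - 67.7137 61.7819 67.7137
tree:
4.2511
6.5964 1.8253
9.9431 3.1373 0.4655
14.4561 5.2834 0.9141 0.0000
20.0863 8.6525 1.7947 0.0000 0.0000
26.0181 13.6094 3.5239 0.0000 0.0000 0.0000
31.4303 20.0863 6.9189 0.0000 0.0000 0.0000 0.0000
36.3684 26.0181 13.5849 0.0000 0.0000 0.0000 0.0000 0.0000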